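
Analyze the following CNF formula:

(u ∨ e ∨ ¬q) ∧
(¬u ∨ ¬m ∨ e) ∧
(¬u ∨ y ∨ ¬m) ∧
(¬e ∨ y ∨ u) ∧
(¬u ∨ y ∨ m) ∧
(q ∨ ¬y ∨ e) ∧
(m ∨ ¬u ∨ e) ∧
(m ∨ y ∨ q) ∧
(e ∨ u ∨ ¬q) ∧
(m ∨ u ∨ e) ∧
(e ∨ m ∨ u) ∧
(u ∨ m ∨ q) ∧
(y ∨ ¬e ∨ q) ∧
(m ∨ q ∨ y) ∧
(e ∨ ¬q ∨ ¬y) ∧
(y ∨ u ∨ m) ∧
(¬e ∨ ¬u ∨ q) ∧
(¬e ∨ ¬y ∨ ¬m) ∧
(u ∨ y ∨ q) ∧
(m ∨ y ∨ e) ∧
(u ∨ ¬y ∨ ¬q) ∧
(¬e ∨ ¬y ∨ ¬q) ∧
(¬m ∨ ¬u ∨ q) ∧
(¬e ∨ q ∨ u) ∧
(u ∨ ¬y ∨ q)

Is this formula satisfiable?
No

No, the formula is not satisfiable.

No assignment of truth values to the variables can make all 25 clauses true simultaneously.

The formula is UNSAT (unsatisfiable).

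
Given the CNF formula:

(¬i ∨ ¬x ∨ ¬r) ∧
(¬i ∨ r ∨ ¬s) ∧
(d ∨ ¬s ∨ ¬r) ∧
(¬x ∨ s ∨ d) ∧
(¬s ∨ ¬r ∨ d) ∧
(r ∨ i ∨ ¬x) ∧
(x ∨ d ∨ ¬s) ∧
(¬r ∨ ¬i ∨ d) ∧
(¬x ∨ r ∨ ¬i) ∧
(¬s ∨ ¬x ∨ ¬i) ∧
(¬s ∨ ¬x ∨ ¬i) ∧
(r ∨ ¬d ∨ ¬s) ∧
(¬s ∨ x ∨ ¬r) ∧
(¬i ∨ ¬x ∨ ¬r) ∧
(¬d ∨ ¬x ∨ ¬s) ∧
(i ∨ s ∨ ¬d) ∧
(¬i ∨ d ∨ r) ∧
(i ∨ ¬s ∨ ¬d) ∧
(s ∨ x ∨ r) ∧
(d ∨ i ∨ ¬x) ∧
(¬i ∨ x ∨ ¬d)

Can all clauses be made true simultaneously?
Yes

Yes, the formula is satisfiable.

One satisfying assignment is: s=False, x=False, d=False, r=True, i=False

Verification: With this assignment, all 21 clauses evaluate to true.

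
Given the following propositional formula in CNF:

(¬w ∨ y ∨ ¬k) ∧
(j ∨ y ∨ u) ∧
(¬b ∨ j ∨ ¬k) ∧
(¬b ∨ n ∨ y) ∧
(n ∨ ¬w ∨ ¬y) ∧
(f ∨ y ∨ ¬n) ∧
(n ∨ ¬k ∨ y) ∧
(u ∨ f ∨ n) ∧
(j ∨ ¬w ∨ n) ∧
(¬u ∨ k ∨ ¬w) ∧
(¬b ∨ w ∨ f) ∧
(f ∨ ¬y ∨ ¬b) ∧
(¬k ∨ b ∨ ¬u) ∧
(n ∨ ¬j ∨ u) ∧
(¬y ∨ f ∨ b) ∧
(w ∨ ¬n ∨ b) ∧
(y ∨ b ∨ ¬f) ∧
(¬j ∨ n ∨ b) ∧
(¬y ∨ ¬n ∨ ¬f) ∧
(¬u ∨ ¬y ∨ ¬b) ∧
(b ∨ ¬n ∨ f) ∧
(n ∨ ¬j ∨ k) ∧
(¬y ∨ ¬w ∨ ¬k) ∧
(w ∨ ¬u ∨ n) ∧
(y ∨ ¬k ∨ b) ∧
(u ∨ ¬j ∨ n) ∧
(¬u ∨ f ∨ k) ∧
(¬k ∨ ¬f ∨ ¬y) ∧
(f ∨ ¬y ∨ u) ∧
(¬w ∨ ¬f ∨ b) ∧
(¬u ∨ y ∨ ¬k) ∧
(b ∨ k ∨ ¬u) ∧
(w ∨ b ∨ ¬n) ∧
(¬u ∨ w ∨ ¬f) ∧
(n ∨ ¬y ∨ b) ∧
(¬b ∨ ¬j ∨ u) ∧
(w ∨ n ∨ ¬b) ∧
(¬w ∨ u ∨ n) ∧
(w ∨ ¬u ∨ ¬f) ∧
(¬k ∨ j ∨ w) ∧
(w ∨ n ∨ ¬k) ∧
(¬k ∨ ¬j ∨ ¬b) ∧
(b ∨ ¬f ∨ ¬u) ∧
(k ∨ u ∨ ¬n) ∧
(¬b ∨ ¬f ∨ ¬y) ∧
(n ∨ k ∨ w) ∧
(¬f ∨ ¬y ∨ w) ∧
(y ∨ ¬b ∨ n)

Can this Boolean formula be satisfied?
No

No, the formula is not satisfiable.

No assignment of truth values to the variables can make all 48 clauses true simultaneously.

The formula is UNSAT (unsatisfiable).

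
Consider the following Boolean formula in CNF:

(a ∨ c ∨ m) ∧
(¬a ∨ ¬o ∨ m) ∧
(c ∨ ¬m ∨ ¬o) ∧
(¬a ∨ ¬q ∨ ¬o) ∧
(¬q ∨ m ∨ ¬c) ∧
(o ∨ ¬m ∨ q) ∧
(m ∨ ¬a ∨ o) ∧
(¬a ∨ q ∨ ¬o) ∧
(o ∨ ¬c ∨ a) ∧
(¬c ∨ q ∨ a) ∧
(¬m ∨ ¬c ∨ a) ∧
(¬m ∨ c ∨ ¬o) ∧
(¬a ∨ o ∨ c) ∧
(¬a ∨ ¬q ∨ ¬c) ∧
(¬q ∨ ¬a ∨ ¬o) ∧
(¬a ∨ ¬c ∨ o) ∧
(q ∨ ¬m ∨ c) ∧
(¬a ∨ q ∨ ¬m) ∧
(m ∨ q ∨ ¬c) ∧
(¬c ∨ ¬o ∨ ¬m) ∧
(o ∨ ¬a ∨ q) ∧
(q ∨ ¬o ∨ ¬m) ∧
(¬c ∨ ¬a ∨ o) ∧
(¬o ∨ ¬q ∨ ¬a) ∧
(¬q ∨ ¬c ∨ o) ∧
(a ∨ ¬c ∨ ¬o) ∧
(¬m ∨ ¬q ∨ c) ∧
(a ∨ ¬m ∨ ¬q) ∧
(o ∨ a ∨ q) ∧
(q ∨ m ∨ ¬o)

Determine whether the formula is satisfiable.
No

No, the formula is not satisfiable.

No assignment of truth values to the variables can make all 30 clauses true simultaneously.

The formula is UNSAT (unsatisfiable).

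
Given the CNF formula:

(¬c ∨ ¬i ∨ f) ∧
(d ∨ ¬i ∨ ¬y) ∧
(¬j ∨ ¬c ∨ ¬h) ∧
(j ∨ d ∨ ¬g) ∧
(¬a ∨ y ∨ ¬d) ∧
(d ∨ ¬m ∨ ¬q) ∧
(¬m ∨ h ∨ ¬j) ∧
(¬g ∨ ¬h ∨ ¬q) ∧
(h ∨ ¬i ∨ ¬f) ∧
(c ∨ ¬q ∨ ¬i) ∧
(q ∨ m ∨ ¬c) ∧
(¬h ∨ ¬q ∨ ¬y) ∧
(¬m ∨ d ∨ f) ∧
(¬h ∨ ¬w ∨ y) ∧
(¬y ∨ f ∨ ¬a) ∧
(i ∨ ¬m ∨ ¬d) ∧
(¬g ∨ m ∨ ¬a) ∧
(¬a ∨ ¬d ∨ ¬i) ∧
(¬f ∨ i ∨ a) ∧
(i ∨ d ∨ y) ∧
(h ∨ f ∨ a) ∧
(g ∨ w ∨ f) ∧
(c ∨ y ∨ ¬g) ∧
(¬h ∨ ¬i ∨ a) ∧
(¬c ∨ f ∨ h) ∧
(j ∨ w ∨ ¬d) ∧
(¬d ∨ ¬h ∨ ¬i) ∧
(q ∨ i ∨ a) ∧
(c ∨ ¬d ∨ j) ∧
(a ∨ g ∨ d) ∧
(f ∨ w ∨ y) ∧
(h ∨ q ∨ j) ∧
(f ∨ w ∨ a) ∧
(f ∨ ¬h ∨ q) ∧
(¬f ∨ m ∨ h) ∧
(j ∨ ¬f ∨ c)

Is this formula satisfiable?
Yes

Yes, the formula is satisfiable.

One satisfying assignment is: i=False, w=False, a=True, c=False, y=True, m=False, f=True, j=True, g=False, q=False, h=True, d=False

Verification: With this assignment, all 36 clauses evaluate to true.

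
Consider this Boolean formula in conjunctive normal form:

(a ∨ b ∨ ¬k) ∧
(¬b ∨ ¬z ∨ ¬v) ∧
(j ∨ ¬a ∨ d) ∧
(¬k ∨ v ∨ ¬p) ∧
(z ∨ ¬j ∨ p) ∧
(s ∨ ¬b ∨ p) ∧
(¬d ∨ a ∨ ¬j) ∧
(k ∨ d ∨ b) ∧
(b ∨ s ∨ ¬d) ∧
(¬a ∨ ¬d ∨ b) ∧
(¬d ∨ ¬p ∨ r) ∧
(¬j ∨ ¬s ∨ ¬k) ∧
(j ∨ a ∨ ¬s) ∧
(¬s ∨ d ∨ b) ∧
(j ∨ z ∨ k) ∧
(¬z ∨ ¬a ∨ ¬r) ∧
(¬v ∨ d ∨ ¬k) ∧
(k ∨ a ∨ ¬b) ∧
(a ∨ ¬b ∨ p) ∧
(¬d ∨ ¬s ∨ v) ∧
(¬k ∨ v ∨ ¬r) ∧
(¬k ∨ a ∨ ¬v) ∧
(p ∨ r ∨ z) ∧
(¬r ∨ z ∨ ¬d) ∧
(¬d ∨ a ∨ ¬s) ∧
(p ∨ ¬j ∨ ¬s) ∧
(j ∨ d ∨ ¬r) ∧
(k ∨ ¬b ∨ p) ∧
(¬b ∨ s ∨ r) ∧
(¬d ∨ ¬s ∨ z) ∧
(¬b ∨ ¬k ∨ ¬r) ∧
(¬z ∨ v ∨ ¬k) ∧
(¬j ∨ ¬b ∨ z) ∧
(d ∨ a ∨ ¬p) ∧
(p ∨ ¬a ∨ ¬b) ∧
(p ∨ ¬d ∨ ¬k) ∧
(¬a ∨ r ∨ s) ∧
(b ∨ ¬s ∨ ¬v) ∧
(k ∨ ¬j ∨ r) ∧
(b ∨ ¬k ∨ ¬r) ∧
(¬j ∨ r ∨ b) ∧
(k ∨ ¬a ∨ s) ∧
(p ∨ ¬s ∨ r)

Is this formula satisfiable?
No

No, the formula is not satisfiable.

No assignment of truth values to the variables can make all 43 clauses true simultaneously.

The formula is UNSAT (unsatisfiable).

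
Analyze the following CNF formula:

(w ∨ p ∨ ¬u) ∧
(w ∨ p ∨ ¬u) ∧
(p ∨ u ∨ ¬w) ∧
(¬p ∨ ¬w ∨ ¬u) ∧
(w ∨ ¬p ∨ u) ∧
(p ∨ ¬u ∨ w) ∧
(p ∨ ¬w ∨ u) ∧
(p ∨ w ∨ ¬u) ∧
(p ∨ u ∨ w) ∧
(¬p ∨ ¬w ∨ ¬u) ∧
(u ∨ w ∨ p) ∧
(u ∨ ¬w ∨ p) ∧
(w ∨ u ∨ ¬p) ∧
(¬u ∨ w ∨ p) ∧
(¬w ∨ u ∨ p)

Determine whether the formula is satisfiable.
Yes

Yes, the formula is satisfiable.

One satisfying assignment is: u=True, p=True, w=False

Verification: With this assignment, all 15 clauses evaluate to true.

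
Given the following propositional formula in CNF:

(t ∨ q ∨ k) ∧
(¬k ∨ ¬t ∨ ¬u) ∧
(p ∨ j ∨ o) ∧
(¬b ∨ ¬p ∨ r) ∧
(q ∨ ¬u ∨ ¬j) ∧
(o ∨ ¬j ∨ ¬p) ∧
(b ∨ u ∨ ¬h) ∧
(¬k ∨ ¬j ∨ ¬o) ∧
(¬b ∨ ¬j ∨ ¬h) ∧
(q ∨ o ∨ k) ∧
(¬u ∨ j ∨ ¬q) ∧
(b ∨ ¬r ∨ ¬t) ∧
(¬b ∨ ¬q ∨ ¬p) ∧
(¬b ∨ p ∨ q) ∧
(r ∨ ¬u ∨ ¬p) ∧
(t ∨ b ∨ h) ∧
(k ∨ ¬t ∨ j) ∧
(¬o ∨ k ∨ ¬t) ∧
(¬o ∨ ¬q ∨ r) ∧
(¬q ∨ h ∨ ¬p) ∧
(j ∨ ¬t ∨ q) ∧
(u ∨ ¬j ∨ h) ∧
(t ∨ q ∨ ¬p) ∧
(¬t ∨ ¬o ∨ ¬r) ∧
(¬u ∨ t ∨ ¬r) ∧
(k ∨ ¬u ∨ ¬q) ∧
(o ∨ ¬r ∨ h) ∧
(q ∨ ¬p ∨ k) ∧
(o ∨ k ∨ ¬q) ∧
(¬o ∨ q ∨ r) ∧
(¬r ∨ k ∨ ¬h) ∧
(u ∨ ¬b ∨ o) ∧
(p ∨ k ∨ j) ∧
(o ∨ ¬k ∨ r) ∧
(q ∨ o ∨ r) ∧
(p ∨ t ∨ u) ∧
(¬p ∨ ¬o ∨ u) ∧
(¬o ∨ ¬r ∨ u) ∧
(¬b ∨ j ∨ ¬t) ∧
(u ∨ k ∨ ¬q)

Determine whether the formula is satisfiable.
No

No, the formula is not satisfiable.

No assignment of truth values to the variables can make all 40 clauses true simultaneously.

The formula is UNSAT (unsatisfiable).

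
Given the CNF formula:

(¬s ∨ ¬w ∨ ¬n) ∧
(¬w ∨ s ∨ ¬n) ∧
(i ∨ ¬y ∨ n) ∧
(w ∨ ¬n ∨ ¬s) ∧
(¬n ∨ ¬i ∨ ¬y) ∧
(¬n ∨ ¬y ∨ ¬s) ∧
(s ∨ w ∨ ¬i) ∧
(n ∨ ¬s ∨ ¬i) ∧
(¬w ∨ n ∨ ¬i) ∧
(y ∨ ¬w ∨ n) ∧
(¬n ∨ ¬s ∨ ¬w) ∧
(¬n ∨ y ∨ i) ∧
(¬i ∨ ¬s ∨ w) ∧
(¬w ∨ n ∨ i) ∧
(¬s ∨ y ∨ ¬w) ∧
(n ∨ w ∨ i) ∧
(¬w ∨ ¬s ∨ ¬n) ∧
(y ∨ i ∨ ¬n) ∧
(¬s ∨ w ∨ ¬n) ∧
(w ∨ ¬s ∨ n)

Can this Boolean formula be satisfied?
Yes

Yes, the formula is satisfiable.

One satisfying assignment is: w=False, n=True, i=False, s=False, y=True

Verification: With this assignment, all 20 clauses evaluate to true.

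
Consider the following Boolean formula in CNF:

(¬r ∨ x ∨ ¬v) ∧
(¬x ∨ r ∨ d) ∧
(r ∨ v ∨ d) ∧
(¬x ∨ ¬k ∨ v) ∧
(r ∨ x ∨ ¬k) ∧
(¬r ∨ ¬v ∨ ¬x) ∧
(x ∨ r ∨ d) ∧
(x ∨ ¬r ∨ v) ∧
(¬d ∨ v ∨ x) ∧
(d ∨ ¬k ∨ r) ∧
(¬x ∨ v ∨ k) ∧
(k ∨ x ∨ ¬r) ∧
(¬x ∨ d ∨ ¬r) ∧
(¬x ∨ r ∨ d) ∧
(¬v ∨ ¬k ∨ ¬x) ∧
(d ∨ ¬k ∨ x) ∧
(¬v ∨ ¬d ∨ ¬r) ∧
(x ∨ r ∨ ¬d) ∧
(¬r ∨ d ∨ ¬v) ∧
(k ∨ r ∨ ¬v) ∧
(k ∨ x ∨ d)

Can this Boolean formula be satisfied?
No

No, the formula is not satisfiable.

No assignment of truth values to the variables can make all 21 clauses true simultaneously.

The formula is UNSAT (unsatisfiable).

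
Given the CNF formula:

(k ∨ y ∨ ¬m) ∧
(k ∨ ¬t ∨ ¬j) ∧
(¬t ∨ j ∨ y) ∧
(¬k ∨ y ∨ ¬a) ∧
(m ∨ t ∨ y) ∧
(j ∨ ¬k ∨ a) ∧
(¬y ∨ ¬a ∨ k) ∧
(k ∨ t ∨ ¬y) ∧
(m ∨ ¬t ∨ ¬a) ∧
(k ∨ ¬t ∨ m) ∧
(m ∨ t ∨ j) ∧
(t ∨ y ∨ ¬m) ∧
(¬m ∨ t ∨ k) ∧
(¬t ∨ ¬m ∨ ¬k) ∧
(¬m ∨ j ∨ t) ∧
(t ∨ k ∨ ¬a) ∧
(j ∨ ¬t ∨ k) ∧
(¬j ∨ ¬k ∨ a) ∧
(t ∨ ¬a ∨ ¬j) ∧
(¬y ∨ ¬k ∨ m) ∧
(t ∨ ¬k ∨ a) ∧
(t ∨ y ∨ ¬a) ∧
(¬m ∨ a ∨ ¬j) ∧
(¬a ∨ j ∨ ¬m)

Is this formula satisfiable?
No

No, the formula is not satisfiable.

No assignment of truth values to the variables can make all 24 clauses true simultaneously.

The formula is UNSAT (unsatisfiable).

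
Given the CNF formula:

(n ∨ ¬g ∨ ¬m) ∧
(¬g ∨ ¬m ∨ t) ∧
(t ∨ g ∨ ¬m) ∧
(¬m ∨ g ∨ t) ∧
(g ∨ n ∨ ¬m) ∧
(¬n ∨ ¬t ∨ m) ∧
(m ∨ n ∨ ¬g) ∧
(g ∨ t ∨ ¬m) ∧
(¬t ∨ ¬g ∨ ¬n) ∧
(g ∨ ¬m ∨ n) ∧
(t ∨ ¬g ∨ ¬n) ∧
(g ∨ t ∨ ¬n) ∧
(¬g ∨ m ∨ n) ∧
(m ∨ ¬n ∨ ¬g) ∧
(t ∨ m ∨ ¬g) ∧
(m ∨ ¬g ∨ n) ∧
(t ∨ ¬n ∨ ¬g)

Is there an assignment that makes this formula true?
Yes

Yes, the formula is satisfiable.

One satisfying assignment is: m=False, g=False, t=False, n=False

Verification: With this assignment, all 17 clauses evaluate to true.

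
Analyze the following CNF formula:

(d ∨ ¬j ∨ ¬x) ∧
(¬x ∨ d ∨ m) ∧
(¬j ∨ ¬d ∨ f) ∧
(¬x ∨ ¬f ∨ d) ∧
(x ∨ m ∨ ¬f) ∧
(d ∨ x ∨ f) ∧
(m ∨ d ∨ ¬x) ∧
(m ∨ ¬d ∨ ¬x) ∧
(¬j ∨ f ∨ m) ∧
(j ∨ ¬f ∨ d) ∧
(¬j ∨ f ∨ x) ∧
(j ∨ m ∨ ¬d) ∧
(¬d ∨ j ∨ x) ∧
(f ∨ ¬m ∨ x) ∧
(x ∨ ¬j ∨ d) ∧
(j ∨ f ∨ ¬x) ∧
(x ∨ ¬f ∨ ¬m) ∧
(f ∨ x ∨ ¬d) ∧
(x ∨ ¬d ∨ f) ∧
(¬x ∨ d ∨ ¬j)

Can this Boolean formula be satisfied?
Yes

Yes, the formula is satisfiable.

One satisfying assignment is: x=True, j=False, m=True, f=True, d=True

Verification: With this assignment, all 20 clauses evaluate to true.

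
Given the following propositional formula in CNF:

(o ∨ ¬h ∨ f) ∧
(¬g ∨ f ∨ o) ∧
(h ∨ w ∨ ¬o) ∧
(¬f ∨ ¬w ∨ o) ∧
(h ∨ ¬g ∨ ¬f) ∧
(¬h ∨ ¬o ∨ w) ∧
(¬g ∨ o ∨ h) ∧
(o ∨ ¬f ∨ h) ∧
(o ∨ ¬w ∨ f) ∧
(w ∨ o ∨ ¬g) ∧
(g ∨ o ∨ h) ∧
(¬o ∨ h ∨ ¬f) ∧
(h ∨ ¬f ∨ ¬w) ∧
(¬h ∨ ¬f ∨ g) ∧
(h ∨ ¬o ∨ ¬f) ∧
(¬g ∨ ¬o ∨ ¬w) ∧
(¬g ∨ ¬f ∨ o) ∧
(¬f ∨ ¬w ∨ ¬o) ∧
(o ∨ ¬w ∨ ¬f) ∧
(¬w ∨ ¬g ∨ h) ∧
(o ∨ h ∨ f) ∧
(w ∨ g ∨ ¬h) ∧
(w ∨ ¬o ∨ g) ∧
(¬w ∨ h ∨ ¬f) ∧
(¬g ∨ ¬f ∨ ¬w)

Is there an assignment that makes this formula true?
Yes

Yes, the formula is satisfiable.

One satisfying assignment is: w=True, g=False, o=True, h=False, f=False

Verification: With this assignment, all 25 clauses evaluate to true.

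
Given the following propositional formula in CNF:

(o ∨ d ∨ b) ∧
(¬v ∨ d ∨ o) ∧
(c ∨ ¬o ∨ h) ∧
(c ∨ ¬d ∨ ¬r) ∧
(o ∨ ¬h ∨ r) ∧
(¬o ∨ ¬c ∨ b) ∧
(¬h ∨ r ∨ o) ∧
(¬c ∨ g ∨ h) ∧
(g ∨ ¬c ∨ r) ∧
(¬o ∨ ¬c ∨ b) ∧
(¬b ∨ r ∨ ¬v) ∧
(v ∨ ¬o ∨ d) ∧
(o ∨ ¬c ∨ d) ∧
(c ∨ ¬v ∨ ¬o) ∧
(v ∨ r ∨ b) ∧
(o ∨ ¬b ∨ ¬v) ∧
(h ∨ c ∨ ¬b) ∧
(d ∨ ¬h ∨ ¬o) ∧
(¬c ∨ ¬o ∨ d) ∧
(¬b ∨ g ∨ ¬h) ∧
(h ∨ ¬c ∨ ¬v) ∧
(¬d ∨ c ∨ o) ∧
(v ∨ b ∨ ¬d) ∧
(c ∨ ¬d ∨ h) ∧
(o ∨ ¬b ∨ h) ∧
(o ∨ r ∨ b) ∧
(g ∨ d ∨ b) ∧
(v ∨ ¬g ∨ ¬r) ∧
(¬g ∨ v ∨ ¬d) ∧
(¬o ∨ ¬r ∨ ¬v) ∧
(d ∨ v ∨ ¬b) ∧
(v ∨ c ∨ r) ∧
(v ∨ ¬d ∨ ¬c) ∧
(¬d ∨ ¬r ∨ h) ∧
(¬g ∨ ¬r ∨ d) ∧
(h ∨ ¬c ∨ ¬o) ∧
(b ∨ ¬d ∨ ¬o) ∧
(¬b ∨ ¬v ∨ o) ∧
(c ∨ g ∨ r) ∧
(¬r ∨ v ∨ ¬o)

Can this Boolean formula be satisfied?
Yes

Yes, the formula is satisfiable.

One satisfying assignment is: b=False, d=True, v=True, g=True, r=True, h=True, c=True, o=False

Verification: With this assignment, all 40 clauses evaluate to true.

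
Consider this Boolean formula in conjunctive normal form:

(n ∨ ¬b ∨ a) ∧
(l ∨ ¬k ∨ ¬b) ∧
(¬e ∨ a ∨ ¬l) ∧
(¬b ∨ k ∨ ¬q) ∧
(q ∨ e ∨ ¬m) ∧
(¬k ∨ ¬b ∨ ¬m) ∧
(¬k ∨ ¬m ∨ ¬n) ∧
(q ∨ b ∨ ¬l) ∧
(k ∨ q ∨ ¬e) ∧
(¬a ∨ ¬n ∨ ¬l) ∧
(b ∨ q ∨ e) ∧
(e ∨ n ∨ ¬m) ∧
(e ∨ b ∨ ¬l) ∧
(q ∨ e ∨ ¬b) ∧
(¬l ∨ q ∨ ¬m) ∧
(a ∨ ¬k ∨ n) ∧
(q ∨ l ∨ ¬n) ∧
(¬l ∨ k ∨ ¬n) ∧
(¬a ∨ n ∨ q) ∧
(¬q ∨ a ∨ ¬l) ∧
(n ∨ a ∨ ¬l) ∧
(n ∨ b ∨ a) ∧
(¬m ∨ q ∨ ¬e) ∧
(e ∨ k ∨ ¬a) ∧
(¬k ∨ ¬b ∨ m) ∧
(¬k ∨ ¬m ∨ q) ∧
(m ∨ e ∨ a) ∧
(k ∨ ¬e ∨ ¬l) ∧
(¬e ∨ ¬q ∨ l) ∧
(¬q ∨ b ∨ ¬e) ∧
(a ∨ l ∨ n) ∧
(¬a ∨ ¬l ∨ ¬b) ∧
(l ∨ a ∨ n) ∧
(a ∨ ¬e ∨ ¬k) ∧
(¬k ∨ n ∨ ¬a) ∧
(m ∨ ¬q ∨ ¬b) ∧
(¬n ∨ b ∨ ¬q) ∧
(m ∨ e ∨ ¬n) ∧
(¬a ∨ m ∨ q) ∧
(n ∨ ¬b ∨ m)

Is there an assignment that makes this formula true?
No

No, the formula is not satisfiable.

No assignment of truth values to the variables can make all 40 clauses true simultaneously.

The formula is UNSAT (unsatisfiable).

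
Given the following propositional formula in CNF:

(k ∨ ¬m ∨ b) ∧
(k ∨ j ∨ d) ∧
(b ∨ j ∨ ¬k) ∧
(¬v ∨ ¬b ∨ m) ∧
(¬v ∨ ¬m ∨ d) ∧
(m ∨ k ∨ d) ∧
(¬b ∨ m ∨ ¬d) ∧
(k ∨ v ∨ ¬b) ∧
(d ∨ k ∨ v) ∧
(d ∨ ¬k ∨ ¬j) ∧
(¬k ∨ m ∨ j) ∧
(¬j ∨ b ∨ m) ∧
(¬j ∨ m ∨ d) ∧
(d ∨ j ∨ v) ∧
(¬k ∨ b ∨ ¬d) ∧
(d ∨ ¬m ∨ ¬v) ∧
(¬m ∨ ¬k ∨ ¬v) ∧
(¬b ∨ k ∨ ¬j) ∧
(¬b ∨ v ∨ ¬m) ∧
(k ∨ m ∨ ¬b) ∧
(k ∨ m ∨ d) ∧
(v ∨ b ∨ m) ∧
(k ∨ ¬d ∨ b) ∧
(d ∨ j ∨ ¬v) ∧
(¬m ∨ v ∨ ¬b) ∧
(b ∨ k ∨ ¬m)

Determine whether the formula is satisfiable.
Yes

Yes, the formula is satisfiable.

One satisfying assignment is: j=False, v=True, k=False, b=True, d=True, m=True

Verification: With this assignment, all 26 clauses evaluate to true.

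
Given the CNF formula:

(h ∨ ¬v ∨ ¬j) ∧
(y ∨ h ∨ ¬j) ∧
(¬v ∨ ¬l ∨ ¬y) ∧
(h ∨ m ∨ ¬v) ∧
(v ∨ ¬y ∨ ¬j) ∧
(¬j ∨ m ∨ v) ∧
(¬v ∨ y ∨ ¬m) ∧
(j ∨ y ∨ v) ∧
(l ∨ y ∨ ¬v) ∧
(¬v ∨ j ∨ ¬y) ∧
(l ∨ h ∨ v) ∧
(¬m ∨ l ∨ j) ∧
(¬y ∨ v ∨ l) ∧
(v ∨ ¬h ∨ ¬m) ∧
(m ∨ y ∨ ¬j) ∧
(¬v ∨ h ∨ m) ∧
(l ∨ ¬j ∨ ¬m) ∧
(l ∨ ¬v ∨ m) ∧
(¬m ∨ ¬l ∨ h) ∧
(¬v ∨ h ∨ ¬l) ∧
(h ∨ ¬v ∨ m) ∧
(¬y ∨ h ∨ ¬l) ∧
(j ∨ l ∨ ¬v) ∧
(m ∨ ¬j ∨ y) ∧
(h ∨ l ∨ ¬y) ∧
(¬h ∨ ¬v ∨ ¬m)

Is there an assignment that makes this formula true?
Yes

Yes, the formula is satisfiable.

One satisfying assignment is: m=False, h=True, l=True, j=False, v=False, y=True

Verification: With this assignment, all 26 clauses evaluate to true.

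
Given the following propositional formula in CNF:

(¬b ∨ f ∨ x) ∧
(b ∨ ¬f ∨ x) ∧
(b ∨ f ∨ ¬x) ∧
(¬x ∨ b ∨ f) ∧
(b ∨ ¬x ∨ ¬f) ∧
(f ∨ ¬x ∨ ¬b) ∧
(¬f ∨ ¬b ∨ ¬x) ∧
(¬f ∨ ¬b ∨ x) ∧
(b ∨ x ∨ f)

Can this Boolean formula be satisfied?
No

No, the formula is not satisfiable.

No assignment of truth values to the variables can make all 9 clauses true simultaneously.

The formula is UNSAT (unsatisfiable).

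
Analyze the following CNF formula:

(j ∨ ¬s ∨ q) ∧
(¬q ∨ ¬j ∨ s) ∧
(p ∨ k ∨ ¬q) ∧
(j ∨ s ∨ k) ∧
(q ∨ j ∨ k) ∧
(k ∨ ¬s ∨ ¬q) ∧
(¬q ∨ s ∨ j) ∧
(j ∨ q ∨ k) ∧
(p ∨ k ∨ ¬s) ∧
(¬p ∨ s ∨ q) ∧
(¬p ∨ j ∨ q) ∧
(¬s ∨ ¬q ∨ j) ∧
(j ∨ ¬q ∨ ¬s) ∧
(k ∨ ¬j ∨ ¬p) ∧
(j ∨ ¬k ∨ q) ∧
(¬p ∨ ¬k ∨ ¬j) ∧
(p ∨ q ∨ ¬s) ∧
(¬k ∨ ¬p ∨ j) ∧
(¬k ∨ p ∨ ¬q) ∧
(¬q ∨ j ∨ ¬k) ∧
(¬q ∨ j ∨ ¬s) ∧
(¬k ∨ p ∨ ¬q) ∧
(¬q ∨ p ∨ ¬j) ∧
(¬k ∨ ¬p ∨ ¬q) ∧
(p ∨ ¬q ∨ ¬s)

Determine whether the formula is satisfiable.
Yes

Yes, the formula is satisfiable.

One satisfying assignment is: j=True, s=False, k=False, p=False, q=False

Verification: With this assignment, all 25 clauses evaluate to true.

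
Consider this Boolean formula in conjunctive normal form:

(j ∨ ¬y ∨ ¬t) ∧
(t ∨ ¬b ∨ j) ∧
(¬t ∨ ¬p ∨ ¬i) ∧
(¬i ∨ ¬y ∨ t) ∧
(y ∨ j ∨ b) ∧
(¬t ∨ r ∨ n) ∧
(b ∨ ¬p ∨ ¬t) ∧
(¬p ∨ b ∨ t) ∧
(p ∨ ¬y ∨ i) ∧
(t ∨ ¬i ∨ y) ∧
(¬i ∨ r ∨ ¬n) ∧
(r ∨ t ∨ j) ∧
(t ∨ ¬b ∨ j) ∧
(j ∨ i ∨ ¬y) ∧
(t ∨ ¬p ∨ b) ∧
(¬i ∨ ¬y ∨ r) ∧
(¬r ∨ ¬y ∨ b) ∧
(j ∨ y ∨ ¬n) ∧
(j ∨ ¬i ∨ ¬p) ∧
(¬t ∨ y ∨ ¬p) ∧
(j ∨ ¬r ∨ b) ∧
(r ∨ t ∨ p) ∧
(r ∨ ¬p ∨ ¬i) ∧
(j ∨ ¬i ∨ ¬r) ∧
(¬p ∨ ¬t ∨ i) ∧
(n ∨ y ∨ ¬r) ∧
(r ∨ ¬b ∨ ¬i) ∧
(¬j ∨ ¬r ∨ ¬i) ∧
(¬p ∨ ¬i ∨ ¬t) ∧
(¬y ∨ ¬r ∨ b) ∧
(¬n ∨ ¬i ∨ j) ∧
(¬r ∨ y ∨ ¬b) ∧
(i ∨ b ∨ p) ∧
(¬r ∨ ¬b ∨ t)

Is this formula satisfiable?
Yes

Yes, the formula is satisfiable.

One satisfying assignment is: j=True, b=True, p=False, t=True, r=False, y=False, i=False, n=True

Verification: With this assignment, all 34 clauses evaluate to true.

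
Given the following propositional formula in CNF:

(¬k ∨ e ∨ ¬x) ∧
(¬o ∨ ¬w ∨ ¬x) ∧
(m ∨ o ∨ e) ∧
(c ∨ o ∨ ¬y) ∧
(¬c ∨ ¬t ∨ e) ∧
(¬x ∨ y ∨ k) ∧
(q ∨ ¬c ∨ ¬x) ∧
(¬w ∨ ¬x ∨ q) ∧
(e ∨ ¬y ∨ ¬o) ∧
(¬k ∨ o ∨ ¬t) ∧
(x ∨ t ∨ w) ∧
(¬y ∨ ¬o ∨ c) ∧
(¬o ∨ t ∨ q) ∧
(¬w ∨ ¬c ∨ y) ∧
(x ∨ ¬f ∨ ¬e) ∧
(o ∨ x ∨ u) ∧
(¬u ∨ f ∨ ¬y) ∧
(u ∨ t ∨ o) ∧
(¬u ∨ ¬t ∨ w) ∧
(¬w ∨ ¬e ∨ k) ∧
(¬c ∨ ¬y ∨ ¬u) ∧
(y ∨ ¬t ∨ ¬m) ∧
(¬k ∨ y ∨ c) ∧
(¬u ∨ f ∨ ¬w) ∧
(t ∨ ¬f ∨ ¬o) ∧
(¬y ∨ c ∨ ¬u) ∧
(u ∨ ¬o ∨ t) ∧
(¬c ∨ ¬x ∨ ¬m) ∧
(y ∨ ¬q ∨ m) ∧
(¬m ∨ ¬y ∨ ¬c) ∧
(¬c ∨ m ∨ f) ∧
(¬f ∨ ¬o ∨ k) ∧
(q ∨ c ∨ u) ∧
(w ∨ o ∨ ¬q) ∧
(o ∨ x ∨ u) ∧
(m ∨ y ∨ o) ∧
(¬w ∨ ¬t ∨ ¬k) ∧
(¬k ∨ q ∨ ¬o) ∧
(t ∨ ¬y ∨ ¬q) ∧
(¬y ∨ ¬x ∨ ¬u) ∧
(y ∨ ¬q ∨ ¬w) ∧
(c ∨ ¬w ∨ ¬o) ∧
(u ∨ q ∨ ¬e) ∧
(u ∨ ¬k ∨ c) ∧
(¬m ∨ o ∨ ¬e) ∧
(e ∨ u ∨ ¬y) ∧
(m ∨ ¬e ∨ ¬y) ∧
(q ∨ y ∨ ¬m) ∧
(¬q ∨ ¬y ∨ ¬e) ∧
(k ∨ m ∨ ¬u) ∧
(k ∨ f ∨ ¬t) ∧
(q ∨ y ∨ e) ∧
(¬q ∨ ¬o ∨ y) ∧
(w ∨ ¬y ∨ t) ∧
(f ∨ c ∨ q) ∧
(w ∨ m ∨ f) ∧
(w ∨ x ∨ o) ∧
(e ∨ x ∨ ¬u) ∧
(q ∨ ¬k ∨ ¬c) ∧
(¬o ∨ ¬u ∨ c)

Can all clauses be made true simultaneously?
No

No, the formula is not satisfiable.

No assignment of truth values to the variables can make all 60 clauses true simultaneously.

The formula is UNSAT (unsatisfiable).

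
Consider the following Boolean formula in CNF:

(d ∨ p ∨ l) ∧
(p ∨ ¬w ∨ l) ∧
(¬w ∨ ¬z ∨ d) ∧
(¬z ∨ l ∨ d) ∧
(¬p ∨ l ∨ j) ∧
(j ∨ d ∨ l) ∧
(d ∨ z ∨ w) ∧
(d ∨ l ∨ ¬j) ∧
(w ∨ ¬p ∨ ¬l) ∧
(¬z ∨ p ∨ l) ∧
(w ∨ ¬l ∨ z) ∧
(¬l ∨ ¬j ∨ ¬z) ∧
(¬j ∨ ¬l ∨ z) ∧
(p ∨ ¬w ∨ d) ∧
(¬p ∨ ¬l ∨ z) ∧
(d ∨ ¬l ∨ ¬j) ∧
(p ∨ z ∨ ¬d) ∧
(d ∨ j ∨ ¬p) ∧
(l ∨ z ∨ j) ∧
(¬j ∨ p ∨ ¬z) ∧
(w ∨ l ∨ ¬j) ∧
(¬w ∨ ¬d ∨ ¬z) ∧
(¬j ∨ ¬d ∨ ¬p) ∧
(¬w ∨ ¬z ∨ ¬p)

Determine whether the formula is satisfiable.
Yes

Yes, the formula is satisfiable.

One satisfying assignment is: l=True, w=False, d=False, j=False, z=True, p=False

Verification: With this assignment, all 24 clauses evaluate to true.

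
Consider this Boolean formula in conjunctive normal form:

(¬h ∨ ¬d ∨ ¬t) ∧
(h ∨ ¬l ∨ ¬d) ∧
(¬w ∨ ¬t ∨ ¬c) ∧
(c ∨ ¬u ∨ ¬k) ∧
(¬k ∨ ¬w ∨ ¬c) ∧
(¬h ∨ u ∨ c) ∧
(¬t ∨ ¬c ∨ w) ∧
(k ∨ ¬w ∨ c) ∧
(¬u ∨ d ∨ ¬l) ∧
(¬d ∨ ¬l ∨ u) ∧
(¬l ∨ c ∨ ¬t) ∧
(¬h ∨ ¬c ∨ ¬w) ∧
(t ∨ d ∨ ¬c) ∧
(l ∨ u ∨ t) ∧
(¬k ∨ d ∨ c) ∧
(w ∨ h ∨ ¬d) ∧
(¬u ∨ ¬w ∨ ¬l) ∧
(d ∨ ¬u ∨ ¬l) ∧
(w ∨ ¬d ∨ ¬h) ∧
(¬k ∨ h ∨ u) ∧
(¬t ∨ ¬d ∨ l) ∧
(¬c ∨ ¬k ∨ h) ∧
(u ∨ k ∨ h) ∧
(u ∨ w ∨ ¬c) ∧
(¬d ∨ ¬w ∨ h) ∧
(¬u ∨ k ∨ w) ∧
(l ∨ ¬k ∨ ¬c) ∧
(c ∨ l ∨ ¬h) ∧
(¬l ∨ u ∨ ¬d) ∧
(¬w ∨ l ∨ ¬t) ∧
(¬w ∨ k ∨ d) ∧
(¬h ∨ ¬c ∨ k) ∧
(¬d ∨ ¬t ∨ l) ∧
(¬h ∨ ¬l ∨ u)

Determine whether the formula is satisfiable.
No

No, the formula is not satisfiable.

No assignment of truth values to the variables can make all 34 clauses true simultaneously.

The formula is UNSAT (unsatisfiable).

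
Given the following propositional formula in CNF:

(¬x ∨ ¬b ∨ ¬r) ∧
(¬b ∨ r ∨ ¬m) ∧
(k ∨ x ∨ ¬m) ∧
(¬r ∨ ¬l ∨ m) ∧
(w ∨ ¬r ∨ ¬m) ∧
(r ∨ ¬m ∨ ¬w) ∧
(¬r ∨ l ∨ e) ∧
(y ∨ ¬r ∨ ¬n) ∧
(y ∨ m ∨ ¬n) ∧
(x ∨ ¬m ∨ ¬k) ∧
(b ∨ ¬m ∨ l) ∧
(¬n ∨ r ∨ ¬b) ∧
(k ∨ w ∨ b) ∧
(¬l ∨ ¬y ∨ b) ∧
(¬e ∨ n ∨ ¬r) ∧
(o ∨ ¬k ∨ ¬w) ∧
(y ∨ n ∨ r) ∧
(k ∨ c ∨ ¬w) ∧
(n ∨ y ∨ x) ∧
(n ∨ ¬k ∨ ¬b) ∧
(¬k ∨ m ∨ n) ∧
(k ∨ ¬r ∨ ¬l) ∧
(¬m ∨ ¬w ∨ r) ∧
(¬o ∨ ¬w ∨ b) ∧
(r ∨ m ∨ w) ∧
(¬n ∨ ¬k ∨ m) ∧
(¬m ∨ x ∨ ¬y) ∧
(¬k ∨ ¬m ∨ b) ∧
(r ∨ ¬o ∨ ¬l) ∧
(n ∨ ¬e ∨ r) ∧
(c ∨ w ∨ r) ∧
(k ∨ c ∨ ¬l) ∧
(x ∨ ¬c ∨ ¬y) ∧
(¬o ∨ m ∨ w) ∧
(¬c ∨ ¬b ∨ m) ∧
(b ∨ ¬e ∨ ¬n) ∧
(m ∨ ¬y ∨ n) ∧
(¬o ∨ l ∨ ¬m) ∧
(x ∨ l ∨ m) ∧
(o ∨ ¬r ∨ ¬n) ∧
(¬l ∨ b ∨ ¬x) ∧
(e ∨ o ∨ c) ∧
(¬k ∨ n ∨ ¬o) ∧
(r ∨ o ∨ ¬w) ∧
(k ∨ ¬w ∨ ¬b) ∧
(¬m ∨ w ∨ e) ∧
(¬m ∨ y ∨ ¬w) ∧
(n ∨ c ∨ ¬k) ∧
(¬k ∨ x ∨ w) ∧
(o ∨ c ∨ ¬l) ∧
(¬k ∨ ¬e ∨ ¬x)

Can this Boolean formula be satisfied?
No

No, the formula is not satisfiable.

No assignment of truth values to the variables can make all 51 clauses true simultaneously.

The formula is UNSAT (unsatisfiable).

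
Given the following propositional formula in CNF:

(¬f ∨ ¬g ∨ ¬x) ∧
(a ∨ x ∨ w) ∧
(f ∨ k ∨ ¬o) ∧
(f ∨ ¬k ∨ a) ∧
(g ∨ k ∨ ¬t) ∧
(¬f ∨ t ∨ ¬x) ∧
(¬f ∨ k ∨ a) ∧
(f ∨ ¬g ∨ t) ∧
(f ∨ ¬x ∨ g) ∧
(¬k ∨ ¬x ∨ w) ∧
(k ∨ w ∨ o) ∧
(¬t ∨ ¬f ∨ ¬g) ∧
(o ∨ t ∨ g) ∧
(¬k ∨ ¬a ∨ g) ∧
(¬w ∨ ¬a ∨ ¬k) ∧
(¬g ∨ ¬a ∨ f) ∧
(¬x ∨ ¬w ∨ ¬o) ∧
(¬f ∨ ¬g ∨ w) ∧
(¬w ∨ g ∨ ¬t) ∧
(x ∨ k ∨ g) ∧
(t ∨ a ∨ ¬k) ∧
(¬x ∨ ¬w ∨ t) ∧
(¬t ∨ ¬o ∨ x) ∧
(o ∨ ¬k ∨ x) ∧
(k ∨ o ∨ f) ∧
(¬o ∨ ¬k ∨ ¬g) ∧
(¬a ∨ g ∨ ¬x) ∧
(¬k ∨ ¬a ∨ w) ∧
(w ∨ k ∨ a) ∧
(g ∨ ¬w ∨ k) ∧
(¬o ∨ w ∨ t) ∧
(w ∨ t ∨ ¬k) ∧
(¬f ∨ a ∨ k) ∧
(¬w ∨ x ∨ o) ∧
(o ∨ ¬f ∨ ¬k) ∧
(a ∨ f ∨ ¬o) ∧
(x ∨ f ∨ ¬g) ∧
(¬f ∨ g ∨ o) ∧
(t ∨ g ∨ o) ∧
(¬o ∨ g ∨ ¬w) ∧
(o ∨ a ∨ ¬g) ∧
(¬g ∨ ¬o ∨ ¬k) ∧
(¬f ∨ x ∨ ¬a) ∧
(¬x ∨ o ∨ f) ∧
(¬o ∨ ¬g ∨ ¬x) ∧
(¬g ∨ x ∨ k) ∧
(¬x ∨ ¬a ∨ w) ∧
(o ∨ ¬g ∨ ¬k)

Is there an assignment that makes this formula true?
No

No, the formula is not satisfiable.

No assignment of truth values to the variables can make all 48 clauses true simultaneously.

The formula is UNSAT (unsatisfiable).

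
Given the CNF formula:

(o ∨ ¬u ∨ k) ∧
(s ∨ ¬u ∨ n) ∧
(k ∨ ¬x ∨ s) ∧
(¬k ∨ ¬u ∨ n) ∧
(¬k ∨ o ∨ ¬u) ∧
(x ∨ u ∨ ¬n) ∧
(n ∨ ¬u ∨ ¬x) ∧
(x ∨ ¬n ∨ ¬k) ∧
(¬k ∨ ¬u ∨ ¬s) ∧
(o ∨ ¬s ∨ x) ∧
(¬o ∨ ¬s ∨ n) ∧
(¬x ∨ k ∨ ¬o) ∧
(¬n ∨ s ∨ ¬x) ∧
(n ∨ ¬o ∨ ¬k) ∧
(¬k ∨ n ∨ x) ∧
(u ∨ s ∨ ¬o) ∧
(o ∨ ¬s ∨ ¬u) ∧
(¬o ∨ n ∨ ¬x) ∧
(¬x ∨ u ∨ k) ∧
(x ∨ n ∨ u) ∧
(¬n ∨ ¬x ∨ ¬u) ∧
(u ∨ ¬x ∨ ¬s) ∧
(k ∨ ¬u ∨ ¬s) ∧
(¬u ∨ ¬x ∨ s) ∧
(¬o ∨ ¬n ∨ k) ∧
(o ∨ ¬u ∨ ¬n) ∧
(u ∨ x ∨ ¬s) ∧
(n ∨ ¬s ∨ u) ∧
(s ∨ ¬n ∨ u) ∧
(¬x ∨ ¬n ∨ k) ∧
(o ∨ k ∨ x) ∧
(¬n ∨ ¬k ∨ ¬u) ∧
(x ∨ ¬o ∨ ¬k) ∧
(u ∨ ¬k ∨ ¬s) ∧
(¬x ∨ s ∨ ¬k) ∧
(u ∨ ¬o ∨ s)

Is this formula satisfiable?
No

No, the formula is not satisfiable.

No assignment of truth values to the variables can make all 36 clauses true simultaneously.

The formula is UNSAT (unsatisfiable).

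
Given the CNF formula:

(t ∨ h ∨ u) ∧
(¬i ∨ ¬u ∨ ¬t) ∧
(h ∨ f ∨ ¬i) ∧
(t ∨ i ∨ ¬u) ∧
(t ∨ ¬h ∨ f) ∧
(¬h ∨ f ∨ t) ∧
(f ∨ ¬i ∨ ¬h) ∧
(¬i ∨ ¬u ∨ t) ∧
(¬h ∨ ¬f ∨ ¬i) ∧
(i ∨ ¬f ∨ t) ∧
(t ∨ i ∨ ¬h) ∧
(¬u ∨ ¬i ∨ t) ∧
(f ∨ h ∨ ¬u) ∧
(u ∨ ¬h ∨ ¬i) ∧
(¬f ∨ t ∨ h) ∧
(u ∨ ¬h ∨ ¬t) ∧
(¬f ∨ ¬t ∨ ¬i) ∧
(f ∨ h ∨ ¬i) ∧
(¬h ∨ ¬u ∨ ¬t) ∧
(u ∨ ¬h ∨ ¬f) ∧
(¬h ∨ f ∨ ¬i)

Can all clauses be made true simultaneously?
Yes

Yes, the formula is satisfiable.

One satisfying assignment is: u=False, t=True, i=False, h=False, f=False

Verification: With this assignment, all 21 clauses evaluate to true.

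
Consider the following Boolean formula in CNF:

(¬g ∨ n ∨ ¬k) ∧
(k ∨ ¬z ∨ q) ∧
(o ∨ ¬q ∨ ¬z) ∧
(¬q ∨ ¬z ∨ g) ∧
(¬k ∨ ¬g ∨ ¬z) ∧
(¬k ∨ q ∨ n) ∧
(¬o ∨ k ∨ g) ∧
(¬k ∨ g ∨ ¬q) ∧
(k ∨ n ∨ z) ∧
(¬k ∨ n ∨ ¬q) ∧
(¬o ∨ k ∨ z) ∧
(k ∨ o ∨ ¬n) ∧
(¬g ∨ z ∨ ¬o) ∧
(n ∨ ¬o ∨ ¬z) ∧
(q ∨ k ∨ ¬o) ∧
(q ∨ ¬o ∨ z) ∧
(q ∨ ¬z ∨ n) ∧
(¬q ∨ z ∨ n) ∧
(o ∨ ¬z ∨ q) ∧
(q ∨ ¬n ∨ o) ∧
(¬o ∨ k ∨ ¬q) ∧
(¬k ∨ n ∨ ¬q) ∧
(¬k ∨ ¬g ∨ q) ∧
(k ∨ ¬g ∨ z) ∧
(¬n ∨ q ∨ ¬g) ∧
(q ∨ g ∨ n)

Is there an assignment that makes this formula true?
Yes

Yes, the formula is satisfiable.

One satisfying assignment is: q=False, z=True, o=True, n=True, g=False, k=True

Verification: With this assignment, all 26 clauses evaluate to true.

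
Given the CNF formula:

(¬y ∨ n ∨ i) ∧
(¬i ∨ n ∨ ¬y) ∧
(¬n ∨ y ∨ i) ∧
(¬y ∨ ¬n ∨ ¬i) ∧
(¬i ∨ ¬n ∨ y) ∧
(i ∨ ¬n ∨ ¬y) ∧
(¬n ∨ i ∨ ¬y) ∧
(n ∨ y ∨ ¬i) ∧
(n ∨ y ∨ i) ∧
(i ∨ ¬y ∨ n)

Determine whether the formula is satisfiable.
No

No, the formula is not satisfiable.

No assignment of truth values to the variables can make all 10 clauses true simultaneously.

The formula is UNSAT (unsatisfiable).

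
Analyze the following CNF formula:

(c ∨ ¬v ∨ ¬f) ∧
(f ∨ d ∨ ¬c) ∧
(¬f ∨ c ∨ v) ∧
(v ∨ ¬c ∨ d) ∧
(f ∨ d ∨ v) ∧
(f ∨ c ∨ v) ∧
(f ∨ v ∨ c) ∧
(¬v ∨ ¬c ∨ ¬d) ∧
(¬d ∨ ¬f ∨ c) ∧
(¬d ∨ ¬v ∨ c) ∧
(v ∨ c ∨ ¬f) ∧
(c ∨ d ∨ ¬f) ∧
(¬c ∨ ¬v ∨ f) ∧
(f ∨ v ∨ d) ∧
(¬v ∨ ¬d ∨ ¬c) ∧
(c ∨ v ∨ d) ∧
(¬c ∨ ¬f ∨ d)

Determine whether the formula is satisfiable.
Yes

Yes, the formula is satisfiable.

One satisfying assignment is: f=False, c=False, d=False, v=True

Verification: With this assignment, all 17 clauses evaluate to true.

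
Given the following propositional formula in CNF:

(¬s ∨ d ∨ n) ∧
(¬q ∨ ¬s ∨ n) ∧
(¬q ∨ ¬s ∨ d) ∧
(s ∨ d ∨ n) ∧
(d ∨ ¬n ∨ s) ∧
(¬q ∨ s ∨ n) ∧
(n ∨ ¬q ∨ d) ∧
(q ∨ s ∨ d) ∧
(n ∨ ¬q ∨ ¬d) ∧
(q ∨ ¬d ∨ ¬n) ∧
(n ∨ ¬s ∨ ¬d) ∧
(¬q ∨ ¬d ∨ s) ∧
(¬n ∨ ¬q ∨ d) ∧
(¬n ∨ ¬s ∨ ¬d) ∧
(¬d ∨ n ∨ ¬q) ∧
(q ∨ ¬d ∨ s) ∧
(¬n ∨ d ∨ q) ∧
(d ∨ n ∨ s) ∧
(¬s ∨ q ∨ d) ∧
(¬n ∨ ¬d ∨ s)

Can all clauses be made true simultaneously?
No

No, the formula is not satisfiable.

No assignment of truth values to the variables can make all 20 clauses true simultaneously.

The formula is UNSAT (unsatisfiable).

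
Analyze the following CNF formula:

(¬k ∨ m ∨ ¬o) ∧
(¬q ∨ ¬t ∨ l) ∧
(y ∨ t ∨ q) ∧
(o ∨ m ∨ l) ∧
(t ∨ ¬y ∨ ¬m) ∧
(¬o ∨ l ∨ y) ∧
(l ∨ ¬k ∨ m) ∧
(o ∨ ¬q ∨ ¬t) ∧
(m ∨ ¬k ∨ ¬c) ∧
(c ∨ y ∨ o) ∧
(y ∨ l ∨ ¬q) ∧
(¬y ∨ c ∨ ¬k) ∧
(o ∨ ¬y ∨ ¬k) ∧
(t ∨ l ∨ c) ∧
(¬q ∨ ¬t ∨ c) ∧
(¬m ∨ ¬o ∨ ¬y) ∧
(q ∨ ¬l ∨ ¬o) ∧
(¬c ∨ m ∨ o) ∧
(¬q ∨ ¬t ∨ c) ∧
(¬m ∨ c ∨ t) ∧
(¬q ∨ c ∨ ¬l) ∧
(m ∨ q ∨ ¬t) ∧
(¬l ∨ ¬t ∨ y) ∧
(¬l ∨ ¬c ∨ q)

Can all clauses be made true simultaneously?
Yes

Yes, the formula is satisfiable.

One satisfying assignment is: t=False, k=False, m=False, c=False, o=False, y=True, q=False, l=True

Verification: With this assignment, all 24 clauses evaluate to true.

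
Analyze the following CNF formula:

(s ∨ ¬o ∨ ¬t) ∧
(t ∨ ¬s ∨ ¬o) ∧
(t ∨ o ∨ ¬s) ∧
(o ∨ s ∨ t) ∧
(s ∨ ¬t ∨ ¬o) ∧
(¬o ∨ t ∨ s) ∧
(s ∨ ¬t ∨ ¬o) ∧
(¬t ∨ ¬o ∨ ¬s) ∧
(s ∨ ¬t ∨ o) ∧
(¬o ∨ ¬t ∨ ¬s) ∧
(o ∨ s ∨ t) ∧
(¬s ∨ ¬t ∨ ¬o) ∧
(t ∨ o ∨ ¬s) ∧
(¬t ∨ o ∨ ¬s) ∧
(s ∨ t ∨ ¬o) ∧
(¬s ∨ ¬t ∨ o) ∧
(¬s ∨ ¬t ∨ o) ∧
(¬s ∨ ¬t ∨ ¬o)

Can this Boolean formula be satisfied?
No

No, the formula is not satisfiable.

No assignment of truth values to the variables can make all 18 clauses true simultaneously.

The formula is UNSAT (unsatisfiable).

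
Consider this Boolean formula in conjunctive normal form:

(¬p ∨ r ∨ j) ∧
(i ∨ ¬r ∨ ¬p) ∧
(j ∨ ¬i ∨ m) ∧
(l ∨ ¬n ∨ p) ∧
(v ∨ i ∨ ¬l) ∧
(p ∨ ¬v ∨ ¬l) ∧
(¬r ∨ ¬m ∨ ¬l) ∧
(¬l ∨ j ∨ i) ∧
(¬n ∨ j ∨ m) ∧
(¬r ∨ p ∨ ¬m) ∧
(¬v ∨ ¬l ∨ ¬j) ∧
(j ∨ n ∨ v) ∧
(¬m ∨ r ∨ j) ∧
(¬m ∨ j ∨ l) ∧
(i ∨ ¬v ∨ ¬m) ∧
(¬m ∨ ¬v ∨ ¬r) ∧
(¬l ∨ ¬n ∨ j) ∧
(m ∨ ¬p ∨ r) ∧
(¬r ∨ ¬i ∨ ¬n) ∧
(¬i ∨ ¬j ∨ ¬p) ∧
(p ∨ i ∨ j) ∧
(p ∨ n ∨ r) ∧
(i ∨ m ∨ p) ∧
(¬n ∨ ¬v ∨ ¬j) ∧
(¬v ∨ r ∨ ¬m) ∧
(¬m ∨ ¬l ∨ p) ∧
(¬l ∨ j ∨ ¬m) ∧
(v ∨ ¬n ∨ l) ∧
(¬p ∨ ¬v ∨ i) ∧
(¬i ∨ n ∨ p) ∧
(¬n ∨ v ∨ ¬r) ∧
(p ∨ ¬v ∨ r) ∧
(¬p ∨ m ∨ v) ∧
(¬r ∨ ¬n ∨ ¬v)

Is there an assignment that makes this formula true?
Yes

Yes, the formula is satisfiable.

One satisfying assignment is: v=False, r=False, p=True, n=False, i=False, j=True, l=False, m=True

Verification: With this assignment, all 34 clauses evaluate to true.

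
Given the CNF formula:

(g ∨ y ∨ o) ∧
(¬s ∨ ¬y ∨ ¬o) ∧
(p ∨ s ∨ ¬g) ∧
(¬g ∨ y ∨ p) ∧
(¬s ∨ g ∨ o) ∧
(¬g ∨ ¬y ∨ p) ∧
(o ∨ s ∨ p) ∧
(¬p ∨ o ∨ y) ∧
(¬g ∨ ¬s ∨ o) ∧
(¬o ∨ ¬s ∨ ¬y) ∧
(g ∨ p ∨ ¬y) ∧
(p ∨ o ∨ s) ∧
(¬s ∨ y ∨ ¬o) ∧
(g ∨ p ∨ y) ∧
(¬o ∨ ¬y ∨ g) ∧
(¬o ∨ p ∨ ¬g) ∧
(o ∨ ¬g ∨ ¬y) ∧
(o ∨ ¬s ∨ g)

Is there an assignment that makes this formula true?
Yes

Yes, the formula is satisfiable.

One satisfying assignment is: p=True, g=False, s=False, y=True, o=False

Verification: With this assignment, all 18 clauses evaluate to true.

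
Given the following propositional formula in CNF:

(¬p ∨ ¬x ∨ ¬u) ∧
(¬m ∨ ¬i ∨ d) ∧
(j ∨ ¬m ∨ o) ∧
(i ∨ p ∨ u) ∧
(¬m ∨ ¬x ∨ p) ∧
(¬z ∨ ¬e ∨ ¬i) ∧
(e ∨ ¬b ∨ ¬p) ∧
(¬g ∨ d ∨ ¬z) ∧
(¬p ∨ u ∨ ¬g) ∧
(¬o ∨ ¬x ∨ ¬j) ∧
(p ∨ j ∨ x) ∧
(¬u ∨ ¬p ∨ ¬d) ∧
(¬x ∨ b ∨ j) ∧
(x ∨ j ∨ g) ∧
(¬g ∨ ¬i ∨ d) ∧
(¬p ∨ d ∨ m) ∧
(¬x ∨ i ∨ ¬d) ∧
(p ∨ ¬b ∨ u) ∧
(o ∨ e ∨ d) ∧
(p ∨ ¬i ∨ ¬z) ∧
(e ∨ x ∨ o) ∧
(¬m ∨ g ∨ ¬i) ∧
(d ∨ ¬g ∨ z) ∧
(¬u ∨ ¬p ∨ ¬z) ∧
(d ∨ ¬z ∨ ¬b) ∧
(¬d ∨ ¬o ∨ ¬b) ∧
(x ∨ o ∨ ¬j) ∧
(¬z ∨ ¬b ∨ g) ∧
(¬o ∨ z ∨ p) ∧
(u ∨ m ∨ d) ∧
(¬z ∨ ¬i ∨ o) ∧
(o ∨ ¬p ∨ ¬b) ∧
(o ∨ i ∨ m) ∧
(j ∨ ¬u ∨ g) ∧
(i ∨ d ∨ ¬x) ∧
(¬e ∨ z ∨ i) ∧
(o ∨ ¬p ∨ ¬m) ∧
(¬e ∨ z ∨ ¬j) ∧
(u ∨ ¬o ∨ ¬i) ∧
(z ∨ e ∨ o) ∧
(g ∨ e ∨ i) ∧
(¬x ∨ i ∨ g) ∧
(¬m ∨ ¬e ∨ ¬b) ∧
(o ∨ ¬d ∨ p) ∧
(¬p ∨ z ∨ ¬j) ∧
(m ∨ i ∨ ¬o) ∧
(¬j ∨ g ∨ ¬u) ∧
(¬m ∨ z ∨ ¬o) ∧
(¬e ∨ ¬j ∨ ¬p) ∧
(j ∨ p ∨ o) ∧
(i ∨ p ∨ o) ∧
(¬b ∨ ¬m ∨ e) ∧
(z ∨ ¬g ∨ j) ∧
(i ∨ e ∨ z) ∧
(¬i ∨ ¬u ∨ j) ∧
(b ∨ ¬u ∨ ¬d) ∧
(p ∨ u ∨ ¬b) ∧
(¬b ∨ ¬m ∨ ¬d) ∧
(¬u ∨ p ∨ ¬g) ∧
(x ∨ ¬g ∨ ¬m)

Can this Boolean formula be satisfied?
No

No, the formula is not satisfiable.

No assignment of truth values to the variables can make all 60 clauses true simultaneously.

The formula is UNSAT (unsatisfiable).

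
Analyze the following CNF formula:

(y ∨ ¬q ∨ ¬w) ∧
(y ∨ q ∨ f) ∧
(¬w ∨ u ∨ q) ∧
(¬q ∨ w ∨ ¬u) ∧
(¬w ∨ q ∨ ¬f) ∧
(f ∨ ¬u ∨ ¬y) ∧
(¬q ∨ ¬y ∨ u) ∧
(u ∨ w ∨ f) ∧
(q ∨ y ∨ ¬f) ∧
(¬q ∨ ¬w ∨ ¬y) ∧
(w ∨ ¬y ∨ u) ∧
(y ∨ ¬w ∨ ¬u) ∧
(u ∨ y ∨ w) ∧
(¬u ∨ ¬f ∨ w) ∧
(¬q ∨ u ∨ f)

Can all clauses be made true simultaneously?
No

No, the formula is not satisfiable.

No assignment of truth values to the variables can make all 15 clauses true simultaneously.

The formula is UNSAT (unsatisfiable).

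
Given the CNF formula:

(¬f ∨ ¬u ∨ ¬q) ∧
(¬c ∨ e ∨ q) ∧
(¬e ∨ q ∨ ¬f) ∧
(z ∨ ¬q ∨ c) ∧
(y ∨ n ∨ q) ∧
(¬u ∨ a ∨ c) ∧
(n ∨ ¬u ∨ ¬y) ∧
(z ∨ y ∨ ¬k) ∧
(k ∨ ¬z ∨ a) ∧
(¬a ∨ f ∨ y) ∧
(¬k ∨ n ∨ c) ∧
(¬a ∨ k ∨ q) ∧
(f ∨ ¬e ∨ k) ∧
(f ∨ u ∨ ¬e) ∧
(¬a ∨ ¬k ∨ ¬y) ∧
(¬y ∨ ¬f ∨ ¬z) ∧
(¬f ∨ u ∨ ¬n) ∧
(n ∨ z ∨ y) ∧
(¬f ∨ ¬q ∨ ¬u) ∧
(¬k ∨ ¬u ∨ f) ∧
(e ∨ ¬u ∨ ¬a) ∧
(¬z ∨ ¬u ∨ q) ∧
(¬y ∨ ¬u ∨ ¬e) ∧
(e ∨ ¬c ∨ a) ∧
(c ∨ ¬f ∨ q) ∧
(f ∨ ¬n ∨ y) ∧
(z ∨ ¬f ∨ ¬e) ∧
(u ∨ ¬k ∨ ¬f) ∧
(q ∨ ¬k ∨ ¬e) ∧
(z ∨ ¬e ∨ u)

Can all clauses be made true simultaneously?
Yes

Yes, the formula is satisfiable.

One satisfying assignment is: u=False, n=False, y=False, q=True, a=True, c=True, z=True, f=True, e=True, k=False

Verification: With this assignment, all 30 clauses evaluate to true.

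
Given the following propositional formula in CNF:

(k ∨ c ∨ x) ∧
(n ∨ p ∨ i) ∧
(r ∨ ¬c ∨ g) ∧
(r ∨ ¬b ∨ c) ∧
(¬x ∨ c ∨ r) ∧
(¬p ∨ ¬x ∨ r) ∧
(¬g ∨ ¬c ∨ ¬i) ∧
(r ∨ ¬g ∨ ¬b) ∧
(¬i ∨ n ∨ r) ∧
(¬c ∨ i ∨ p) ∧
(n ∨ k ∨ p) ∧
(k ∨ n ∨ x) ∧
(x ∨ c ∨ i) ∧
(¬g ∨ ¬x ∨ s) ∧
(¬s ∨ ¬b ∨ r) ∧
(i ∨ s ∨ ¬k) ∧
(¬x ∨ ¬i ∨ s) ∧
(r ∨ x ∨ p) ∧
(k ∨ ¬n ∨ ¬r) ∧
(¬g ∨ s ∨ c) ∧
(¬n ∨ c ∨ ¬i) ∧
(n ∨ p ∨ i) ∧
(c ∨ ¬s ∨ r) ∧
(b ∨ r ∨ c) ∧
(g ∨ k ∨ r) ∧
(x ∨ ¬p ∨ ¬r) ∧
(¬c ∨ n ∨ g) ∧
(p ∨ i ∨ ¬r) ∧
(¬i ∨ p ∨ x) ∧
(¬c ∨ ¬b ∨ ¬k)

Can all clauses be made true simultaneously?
Yes

Yes, the formula is satisfiable.

One satisfying assignment is: n=True, k=False, x=False, p=True, c=True, r=False, s=False, g=True, i=False, b=False

Verification: With this assignment, all 30 clauses evaluate to true.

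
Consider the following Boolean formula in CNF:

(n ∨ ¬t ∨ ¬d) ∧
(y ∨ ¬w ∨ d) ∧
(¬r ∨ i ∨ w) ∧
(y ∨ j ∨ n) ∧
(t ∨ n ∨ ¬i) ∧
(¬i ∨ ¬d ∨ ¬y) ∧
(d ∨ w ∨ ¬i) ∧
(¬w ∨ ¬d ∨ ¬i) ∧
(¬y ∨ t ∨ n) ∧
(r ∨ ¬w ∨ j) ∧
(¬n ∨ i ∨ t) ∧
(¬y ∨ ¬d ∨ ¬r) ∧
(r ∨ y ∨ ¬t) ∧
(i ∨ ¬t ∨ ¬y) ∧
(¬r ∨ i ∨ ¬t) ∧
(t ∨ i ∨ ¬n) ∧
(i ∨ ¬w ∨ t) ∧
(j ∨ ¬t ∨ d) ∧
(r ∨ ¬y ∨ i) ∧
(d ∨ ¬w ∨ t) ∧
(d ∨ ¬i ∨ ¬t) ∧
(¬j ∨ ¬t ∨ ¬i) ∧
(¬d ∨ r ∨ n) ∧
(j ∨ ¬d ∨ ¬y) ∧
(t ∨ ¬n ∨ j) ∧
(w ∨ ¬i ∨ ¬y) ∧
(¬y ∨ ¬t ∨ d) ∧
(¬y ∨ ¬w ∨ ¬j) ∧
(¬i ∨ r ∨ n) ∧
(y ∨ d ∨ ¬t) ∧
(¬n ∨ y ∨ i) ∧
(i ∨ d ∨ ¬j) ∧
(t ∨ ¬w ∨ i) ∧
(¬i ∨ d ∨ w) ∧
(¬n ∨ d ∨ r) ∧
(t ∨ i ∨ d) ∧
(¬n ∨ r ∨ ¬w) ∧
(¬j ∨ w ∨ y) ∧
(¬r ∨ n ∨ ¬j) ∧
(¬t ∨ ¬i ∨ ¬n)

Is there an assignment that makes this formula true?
No

No, the formula is not satisfiable.

No assignment of truth values to the variables can make all 40 clauses true simultaneously.

The formula is UNSAT (unsatisfiable).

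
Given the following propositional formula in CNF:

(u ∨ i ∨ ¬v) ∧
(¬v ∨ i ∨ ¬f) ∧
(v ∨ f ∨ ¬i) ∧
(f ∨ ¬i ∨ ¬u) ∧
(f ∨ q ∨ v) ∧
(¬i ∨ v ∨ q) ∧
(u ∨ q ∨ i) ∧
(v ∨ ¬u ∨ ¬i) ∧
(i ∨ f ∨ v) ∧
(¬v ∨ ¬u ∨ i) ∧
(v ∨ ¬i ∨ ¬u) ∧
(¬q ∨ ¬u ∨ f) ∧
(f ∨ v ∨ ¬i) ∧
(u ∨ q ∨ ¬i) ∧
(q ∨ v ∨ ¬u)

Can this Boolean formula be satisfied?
Yes

Yes, the formula is satisfiable.

One satisfying assignment is: u=False, q=True, v=False, f=True, i=False

Verification: With this assignment, all 15 clauses evaluate to true.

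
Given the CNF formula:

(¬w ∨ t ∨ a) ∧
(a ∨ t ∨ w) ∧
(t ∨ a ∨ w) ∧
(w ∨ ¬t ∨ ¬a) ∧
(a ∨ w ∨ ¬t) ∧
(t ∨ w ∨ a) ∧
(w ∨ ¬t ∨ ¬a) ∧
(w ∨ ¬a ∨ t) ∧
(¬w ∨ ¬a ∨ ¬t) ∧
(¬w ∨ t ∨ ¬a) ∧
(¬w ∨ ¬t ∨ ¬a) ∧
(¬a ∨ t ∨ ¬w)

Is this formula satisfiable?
Yes

Yes, the formula is satisfiable.

One satisfying assignment is: t=True, w=True, a=False

Verification: With this assignment, all 12 clauses evaluate to true.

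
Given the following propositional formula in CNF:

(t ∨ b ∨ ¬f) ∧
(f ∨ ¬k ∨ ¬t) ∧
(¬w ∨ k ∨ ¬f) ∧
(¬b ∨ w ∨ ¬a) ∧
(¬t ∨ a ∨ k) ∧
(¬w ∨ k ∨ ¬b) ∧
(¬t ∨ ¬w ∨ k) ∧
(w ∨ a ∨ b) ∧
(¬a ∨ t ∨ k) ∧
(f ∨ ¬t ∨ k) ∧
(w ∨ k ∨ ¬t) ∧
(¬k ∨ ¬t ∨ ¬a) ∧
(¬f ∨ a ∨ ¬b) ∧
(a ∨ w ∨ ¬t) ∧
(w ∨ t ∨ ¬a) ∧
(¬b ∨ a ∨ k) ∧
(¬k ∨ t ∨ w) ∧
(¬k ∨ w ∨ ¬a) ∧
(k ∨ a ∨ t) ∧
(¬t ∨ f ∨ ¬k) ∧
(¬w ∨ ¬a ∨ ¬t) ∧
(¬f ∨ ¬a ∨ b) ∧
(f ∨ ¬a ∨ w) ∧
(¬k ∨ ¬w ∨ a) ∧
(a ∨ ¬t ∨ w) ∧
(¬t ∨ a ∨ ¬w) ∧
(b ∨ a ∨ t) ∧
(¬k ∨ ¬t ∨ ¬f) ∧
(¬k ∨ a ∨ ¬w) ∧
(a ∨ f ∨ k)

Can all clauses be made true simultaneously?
Yes

Yes, the formula is satisfiable.

One satisfying assignment is: t=False, w=True, k=True, b=True, f=False, a=True

Verification: With this assignment, all 30 clauses evaluate to true.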